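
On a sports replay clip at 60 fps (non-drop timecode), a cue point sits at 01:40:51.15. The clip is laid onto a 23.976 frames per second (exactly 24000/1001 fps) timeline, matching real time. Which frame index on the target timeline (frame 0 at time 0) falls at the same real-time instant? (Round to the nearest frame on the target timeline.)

Source frame index: (1×3600 + 40×60 + 51) × 60 + 15 = 363075.
Real time: 363075 / (60) = 24205/4 s.
Target frame: (24205/4) × (24000/1001) = 145230000/1001 ≈ 145084.915 → 145085.

frame 145085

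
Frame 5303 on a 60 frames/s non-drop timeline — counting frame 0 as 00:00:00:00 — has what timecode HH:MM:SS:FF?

00:01:28:23

5303 ÷ 60 = 88 full seconds, remainder 23 frames.
88 s = 0 h 1 min 28 s.
Timecode: 00:01:28:23.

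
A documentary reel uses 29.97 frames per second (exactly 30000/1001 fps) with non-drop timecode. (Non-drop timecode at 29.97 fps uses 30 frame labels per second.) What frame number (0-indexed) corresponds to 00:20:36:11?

frame 37091

Total seconds to the label: (0 × 3600 + 20 × 60 + 36) = 1236.
Frame index = 1236 × 30 + 11 = 37091.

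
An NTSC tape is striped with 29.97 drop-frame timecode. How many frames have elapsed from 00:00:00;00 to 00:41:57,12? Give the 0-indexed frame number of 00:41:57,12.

75448

Complete 10-minute blocks: 4, each 17982 frames → 71928.
Remaining 1 whole minute in the current block: 1800 + 0 × 1798 = 1800 frames.
Within the current minute: 57 × 30 + 12 − 2 = 1720 (labels ;00/;01 skipped at this minute). Total = 71928 + 1800 + 1720 = 75448.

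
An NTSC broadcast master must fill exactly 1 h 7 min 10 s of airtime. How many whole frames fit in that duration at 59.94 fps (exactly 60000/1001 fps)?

1 h 7 min 10 s = 4030 s.
Frames = 4030 × 60000/1001 = 18600000/77 ≈ 241558.4416.
Complete frames: 241558.

241558 frames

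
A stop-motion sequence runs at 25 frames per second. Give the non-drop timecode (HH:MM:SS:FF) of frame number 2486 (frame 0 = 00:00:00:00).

2486 ÷ 25 = 99 full seconds, remainder 11 frames.
99 s = 0 h 1 min 39 s.
Timecode: 00:01:39:11.

00:01:39:11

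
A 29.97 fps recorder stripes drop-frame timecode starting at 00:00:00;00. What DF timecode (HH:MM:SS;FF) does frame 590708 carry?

05:28:30;00

Ten DF minutes hold 17982 frames, so frame 590708 lies in block 32 (frames 575424–593405) with 15284 frames into that block.
The block's first minute is 1800 frames and the rest 1798 each; 15284 frames reaches minute 8, so 32 × 18 + 8 × 2 = 592 labels have been skipped so far.
Adding those back, label number 590708 + 592 = 591300 at 30 labels/s is 19710 s + 0 f = 5 h 28 min 30 s frame 0, i.e. 05:28:30;00.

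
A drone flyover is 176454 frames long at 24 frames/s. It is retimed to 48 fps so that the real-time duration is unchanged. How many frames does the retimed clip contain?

Target frames = source frames × (target rate / source rate) = 176454 × (48)/(24) = 176454 × 2 = 352908.

352908 frames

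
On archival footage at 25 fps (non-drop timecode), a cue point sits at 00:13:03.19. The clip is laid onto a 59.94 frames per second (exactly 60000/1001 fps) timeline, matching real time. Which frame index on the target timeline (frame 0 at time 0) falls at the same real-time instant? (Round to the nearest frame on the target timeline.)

Source frame index: (0×3600 + 13×60 + 3) × 25 + 19 = 19594.
Real time: 19594 / (25) = 19594/25 s.
Target frame: (19594/25) × (60000/1001) = 47025600/1001 ≈ 46978.621 → 46979.

frame 46979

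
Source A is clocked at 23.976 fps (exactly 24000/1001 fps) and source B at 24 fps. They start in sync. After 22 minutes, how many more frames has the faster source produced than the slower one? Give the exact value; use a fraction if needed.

2880/91 frames

22 min = 1320 s.
A emits 24000/1001 × 1320 = 2880000/91 frames; B emits 24 × 1320 = 31680.
Difference = 2880/91 frames (≈ 31.6484); B is ahead of A.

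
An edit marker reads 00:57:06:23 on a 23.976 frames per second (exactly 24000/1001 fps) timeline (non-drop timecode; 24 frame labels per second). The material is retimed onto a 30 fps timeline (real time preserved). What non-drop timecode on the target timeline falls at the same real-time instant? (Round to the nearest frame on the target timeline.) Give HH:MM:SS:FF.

00:57:10:12

Source frame index: (0×3600 + 57×60 + 6) × 24 + 23 = 82247.
Real time: 82247 / (24000/1001) = 82329247/24000 s.
Target frame: (82329247/24000) × (30) = 82329247/800 ≈ 102911.559 → 102912.
At 30 labels/s: frame 102912 → 00:57:10:12.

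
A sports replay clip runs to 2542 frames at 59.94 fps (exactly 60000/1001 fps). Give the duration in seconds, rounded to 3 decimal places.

42.409 seconds

Running time = 2542 × 1001/60000 = 1272271/30000 s ≈ 42.409 s.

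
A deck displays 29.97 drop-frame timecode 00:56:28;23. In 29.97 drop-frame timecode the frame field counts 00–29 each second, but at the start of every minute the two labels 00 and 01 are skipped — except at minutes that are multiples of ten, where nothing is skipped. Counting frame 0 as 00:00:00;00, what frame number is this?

101561

As if non-drop at 30 labels/s: (0 × 3600 + 56 × 60 + 28) × 30 + 23 = 101663.
Minute boundaries passed: 56; those not divisible by 10: 56 − 5 = 51; dropped labels = 2 × 51 = 102.
Actual frame index = 101663 − 102 = 101561.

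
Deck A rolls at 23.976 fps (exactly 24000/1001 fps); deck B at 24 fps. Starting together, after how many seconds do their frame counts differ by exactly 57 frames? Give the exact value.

The gap grows by |24 − 24000/1001| = 24/1001 frames per second.
Time for a 57-frame gap: 57 ÷ (24/1001) = 2377.375 s.

2377.375 seconds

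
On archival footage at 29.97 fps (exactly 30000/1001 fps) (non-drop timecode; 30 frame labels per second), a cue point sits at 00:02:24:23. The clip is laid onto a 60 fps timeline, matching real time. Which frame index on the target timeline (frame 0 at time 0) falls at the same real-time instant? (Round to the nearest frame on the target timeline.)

frame 8695

Source frame index: (0×3600 + 2×60 + 24) × 30 + 23 = 4343.
Real time: 4343 / (30000/1001) = 4347343/30000 s.
Target frame: (4347343/30000) × (60) = 4347343/500 ≈ 8694.686 → 8695.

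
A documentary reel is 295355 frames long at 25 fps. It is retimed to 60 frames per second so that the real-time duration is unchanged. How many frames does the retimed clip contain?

Target frames = source frames × (target rate / source rate) = 295355 × (60)/(25) = 295355 × 12/5 = 708852.

708852 frames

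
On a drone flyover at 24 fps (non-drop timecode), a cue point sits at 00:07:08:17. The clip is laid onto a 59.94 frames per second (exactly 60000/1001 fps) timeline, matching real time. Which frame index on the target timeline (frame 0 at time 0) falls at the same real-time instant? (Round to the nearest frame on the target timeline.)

frame 25697

Source frame index: (0×3600 + 7×60 + 8) × 24 + 17 = 10289.
Real time: 10289 / (24) = 10289/24 s.
Target frame: (10289/24) × (60000/1001) = 25722500/1001 ≈ 25696.803 → 25697.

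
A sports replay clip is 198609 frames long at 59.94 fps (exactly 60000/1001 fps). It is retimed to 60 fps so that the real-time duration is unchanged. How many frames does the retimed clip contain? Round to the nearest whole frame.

198808 frames

Frames at target rate = 198609 × (60) / (60000/1001) = 198807609/1000 ≈ 198807.609.
Nearest whole frame: 198808.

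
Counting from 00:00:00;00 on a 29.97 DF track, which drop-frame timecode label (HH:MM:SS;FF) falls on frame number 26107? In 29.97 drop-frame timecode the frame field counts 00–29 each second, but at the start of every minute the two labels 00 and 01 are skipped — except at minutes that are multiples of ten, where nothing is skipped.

00:14:31;03

Ten DF minutes hold 17982 frames, so frame 26107 lies in block 1 (frames 17982–35963) with 8125 frames into that block.
The block's first minute is 1800 frames and the rest 1798 each; 8125 frames reaches minute 4, so 1 × 18 + 4 × 2 = 26 labels have been skipped so far.
Adding those back, label number 26107 + 26 = 26133 at 30 labels/s is 871 s + 3 f = 0 h 14 min 31 s frame 3, i.e. 00:14:31;03.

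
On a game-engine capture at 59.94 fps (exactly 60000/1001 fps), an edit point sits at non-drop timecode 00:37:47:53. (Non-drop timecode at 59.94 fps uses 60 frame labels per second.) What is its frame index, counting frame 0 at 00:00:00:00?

Total seconds to the label: (0 × 3600 + 37 × 60 + 47) = 2267.
Frame index = 2267 × 60 + 53 = 136073.

136073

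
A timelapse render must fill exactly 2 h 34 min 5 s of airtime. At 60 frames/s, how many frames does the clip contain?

2 h 34 min 5 s = 9245 s.
Frames = 9245 × 60 = 554700.

554700 frames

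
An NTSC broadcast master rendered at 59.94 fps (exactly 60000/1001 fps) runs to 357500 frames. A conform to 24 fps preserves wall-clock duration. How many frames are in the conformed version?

143143 frames

Target frames = source frames × (target rate / source rate) = 357500 × (24)/(60000/1001) = 357500 × 1001/2500 = 143143.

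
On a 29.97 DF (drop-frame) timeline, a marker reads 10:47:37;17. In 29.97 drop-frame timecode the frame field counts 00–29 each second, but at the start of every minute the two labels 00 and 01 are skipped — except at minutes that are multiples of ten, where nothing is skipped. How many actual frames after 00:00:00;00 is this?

1164561

As if non-drop at 30 labels/s: (10 × 3600 + 47 × 60 + 37) × 30 + 17 = 1165727.
Minute boundaries passed: 647; those not divisible by 10: 647 − 64 = 583; dropped labels = 2 × 583 = 1166.
Actual frame index = 1165727 − 1166 = 1164561.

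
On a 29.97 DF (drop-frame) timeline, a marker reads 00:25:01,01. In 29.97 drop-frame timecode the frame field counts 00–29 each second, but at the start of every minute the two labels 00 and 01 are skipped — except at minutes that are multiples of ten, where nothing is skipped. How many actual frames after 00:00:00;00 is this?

As if non-drop at 30 labels/s: (0 × 3600 + 25 × 60 + 1) × 30 + 1 = 45031.
Minute boundaries passed: 25; those not divisible by 10: 25 − 2 = 23; dropped labels = 2 × 23 = 46.
Actual frame index = 45031 − 46 = 44985.

44985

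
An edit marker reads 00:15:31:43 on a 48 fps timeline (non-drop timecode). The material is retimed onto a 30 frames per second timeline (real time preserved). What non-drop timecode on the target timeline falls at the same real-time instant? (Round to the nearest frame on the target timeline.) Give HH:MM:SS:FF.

00:15:31:27

Source frame index: (0×3600 + 15×60 + 31) × 48 + 43 = 44731.
Real time: 44731 / (48) = 44731/48 s.
Target frame: (44731/48) × (30) = 223655/8 ≈ 27956.875 → 27957.
At 30 labels/s: frame 27957 → 00:15:31:27.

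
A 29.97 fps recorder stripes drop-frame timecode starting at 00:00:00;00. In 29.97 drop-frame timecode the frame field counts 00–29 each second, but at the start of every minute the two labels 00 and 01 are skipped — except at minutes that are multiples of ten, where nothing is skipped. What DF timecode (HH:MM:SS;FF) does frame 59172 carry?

Ten DF minutes hold 17982 frames, so frame 59172 lies in block 3 (frames 53946–71927) with 5226 frames into that block.
The block's first minute is 1800 frames and the rest 1798 each; 5226 frames reaches minute 2, so 3 × 18 + 2 × 2 = 58 labels have been skipped so far.
Adding those back, label number 59172 + 58 = 59230 at 30 labels/s is 1974 s + 10 f = 0 h 32 min 54 s frame 10, i.e. 00:32:54;10.

00:32:54;10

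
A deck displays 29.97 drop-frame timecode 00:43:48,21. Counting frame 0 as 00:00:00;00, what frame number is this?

Complete 10-minute blocks: 4, each 17982 frames → 71928.
Remaining 3 whole minutes in the current block: 1800 + 2 × 1798 = 5396 frames.
Within the current minute: 48 × 30 + 21 − 2 = 1459 (labels ;00/;01 skipped at this minute). Total = 71928 + 5396 + 1459 = 78783.

78783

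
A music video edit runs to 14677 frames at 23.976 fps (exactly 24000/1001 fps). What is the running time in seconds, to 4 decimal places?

Running time = 14677 × 1001/24000 = 14691677/24000 s ≈ 612.1532 s.

612.1532 seconds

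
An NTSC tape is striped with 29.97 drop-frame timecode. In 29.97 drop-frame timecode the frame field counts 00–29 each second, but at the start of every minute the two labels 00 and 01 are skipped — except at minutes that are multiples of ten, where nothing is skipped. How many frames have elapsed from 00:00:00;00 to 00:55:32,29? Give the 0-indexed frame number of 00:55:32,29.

99889

Complete 10-minute blocks: 5, each 17982 frames → 89910.
Remaining 5 whole minutes in the current block: 1800 + 4 × 1798 = 8992 frames.
Within the current minute: 32 × 30 + 29 − 2 = 987 (labels ;00/;01 skipped at this minute). Total = 89910 + 8992 + 987 = 99889.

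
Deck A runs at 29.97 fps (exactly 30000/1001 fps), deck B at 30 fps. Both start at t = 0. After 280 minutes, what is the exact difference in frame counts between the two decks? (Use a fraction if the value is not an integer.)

280 min = 16800 s.
A emits 30000/1001 × 16800 = 72000000/143 frames; B emits 30 × 16800 = 504000.
Difference = 72000/143 frames (≈ 503.4965); B is ahead of A.

72000/143 frames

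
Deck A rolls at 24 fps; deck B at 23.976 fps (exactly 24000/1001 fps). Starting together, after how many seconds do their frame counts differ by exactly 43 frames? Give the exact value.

The gap grows by |24000/1001 − 24| = 24/1001 frames per second.
Time for a 43-frame gap: 43 ÷ (24/1001) = 43043/24 s.

43043/24 seconds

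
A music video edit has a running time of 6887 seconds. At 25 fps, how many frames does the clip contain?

172175 frames

Frames = 6887 × 25 = 172175.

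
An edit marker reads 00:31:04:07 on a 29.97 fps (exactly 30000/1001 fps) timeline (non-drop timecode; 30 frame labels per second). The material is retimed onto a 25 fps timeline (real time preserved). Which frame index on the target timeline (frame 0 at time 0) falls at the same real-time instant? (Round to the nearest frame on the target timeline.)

frame 46652

Source frame index: (0×3600 + 31×60 + 4) × 30 + 7 = 55927.
Real time: 55927 / (30000/1001) = 55982927/30000 s.
Target frame: (55982927/30000) × (25) = 55982927/1200 ≈ 46652.439 → 46652.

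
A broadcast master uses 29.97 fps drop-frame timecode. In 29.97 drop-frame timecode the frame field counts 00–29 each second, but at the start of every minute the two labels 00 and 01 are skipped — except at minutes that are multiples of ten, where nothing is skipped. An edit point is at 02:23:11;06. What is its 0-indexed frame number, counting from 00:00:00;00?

As if non-drop at 30 labels/s: (2 × 3600 + 23 × 60 + 11) × 30 + 6 = 257736.
Minute boundaries passed: 143; those not divisible by 10: 143 − 14 = 129; dropped labels = 2 × 129 = 258.
Actual frame index = 257736 − 258 = 257478.

257478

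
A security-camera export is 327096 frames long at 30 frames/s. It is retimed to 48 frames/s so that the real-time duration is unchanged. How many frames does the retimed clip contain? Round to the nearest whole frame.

Frames at target rate = 327096 × (48) / (30) = 2616768/5 ≈ 523353.600.
Nearest whole frame: 523354.

523354 frames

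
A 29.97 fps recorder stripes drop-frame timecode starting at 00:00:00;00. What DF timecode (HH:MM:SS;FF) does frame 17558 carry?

00:09:45;26

Ten DF minutes hold 17982 frames, so frame 17558 lies in block 0 (frames 0–17981) with 17558 frames into that block.
The block's first minute is 1800 frames and the rest 1798 each; 17558 frames reaches minute 9, so 0 × 18 + 9 × 2 = 18 labels have been skipped so far.
Adding those back, label number 17558 + 18 = 17576 at 30 labels/s is 585 s + 26 f = 0 h 9 min 45 s frame 26, i.e. 00:09:45;26.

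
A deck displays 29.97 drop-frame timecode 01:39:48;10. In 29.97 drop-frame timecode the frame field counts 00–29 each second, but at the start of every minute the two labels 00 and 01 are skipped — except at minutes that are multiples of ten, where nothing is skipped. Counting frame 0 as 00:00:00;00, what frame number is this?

179470

As if non-drop at 30 labels/s: (1 × 3600 + 39 × 60 + 48) × 30 + 10 = 179650.
Minute boundaries passed: 99; those not divisible by 10: 99 − 9 = 90; dropped labels = 2 × 90 = 180.
Actual frame index = 179650 − 180 = 179470.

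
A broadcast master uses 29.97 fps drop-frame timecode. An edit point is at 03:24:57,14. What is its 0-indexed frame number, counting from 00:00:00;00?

368556

Complete 10-minute blocks: 20, each 17982 frames → 359640.
Remaining 4 whole minutes in the current block: 1800 + 3 × 1798 = 7194 frames.
Within the current minute: 57 × 30 + 14 − 2 = 1722 (labels ;00/;01 skipped at this minute). Total = 359640 + 7194 + 1722 = 368556.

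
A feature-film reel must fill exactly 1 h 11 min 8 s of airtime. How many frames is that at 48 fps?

204864 frames

1 h 11 min 8 s = 4268 s.
Frames = 4268 × 48 = 204864.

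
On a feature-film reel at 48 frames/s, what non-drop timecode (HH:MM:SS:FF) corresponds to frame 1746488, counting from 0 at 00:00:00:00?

1746488 ÷ 48 = 36385 full seconds, remainder 8 frames.
36385 s = 10 h 6 min 25 s.
Timecode: 10:06:25:08.

10:06:25:08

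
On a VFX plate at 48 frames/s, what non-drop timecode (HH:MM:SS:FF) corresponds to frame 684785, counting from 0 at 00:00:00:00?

03:57:46:17

684785 ÷ 48 = 14266 full seconds, remainder 17 frames.
14266 s = 3 h 57 min 46 s.
Timecode: 03:57:46:17.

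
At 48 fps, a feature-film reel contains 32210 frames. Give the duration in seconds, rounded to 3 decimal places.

671.042 seconds

Running time = 32210 × 1/48 = 16105/24 s ≈ 671.042 s.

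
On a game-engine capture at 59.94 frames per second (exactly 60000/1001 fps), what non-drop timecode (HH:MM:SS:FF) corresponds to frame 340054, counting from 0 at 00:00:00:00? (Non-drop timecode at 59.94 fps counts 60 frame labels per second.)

340054 ÷ 60 = 5667 full seconds, remainder 34 frames.
5667 s = 1 h 34 min 27 s.
Timecode: 01:34:27:34.

01:34:27:34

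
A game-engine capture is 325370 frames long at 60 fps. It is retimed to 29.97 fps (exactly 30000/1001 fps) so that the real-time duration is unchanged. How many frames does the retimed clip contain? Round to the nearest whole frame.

162522 frames

Frames at target rate = 325370 × (30000/1001) / (60) = 162685000/1001 ≈ 162522.478.
Nearest whole frame: 162522.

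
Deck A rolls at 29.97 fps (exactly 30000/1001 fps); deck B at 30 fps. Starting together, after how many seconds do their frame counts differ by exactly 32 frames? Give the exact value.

The gap grows by |30 − 30000/1001| = 30/1001 frames per second.
Time for a 32-frame gap: 32 ÷ (30/1001) = 16016/15 s.

16016/15 seconds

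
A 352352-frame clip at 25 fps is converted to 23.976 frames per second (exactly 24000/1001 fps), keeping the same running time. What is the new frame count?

Target frames = source frames × (target rate / source rate) = 352352 × (24000/1001)/(25) = 352352 × 960/1001 = 337920.

337920 frames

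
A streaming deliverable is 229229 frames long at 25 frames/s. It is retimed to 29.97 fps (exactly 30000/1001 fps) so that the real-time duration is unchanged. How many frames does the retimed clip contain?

274800 frames

Target frames = source frames × (target rate / source rate) = 229229 × (30000/1001)/(25) = 229229 × 1200/1001 = 274800.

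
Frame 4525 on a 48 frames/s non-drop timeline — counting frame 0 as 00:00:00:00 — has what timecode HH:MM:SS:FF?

00:01:34:13

4525 ÷ 48 = 94 full seconds, remainder 13 frames.
94 s = 0 h 1 min 34 s.
Timecode: 00:01:34:13.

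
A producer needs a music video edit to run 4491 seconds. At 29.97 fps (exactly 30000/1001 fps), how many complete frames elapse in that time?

134595 frames

Frames = 4491 × 30000/1001 = 134730000/1001 ≈ 134595.4046.
Complete frames: 134595.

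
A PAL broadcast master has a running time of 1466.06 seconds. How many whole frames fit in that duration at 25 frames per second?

36651 frames

Frames = 1466.06 × 25 = 73303/2 ≈ 36651.5000.
Complete frames: 36651.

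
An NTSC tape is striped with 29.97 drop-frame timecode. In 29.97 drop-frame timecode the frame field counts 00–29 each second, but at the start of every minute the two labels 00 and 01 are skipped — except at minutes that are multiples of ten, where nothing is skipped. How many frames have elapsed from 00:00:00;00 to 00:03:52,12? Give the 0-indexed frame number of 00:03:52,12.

As if non-drop at 30 labels/s: (0 × 3600 + 3 × 60 + 52) × 30 + 12 = 6972.
Minute boundaries passed: 3; those not divisible by 10: 3 − 0 = 3; dropped labels = 2 × 3 = 6.
Actual frame index = 6972 − 6 = 6966.

6966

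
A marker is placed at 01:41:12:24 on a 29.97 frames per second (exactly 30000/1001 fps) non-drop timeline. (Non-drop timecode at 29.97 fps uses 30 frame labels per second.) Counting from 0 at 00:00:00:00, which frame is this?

frame 182184

Total seconds to the label: (1 × 3600 + 41 × 60 + 12) = 6072.
Frame index = 6072 × 30 + 24 = 182184.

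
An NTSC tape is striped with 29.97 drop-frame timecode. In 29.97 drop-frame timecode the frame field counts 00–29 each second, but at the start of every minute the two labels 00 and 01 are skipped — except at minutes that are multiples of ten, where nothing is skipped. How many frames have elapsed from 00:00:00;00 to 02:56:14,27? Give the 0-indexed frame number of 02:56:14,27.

Complete 10-minute blocks: 17, each 17982 frames → 305694.
Remaining 6 whole minutes in the current block: 1800 + 5 × 1798 = 10790 frames.
Within the current minute: 14 × 30 + 27 − 2 = 445 (labels ;00/;01 skipped at this minute). Total = 305694 + 10790 + 445 = 316929.

316929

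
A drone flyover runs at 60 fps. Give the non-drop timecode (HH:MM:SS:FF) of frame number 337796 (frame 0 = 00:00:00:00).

337796 ÷ 60 = 5629 full seconds, remainder 56 frames.
5629 s = 1 h 33 min 49 s.
Timecode: 01:33:49:56.

01:33:49:56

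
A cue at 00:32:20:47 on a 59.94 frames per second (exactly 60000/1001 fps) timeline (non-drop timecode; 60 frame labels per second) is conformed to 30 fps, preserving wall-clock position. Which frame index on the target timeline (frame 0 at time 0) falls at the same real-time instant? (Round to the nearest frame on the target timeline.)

Source frame index: (0×3600 + 32×60 + 20) × 60 + 47 = 116447.
Real time: 116447 / (60000/1001) = 116563447/60000 s.
Target frame: (116563447/60000) × (30) = 116563447/2000 ≈ 58281.724 → 58282.

frame 58282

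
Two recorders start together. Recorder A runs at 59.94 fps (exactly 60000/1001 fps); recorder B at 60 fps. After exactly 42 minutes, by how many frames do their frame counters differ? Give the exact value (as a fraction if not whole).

42 min = 2520 s.
A emits 60000/1001 × 2520 = 21600000/143 frames; B emits 60 × 2520 = 151200.
Difference = 21600/143 frames (≈ 151.0490); B is ahead of A.

21600/143 frames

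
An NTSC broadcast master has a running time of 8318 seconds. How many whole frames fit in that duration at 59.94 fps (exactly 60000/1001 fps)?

Frames = 8318 × 60000/1001 = 499080000/1001 ≈ 498581.4186.
Complete frames: 498581.

498581 frames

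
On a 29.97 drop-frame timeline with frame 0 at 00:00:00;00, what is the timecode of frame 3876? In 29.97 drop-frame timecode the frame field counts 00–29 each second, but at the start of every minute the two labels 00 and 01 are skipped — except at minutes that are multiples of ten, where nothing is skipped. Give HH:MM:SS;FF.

00:02:09;10

Each 10-minute DF block holds 10 × 60 × 30 − 9 × 2 = 17982 frames. 3876 ÷ 17982 → 0 full blocks, remainder 3876.
Within the partial block the first minute is 1800 frames and each further minute 1798, so 2 further minute boundaries passed. Total skipped labels = 18 × 0 + 2 × 2 = 4.
Non-drop label index = 3876 + 4 = 3880; at 30 labels/s that is 00:02:09:10, i.e. DF 00:02:09;10.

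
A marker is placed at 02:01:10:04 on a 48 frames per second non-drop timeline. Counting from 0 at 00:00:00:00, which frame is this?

Total seconds to the label: (2 × 3600 + 1 × 60 + 10) = 7270.
Frame index = 7270 × 48 + 4 = 348964.

frame 348964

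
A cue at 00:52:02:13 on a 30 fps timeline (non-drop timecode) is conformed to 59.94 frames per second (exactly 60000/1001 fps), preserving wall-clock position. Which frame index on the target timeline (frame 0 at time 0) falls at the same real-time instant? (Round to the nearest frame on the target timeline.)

Source frame index: (0×3600 + 52×60 + 2) × 30 + 13 = 93673.
Real time: 93673 / (30) = 93673/30 s.
Target frame: (93673/30) × (60000/1001) = 187346000/1001 ≈ 187158.841 → 187159.

frame 187159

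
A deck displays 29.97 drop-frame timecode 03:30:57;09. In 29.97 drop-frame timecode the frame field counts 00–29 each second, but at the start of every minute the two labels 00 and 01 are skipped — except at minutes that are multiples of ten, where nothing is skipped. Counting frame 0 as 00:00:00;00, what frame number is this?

379341

Complete 10-minute blocks: 21, each 17982 frames → 377622.
Remaining 0 whole minutes in the current block: 0 frames.
Within the current minute: 57 × 30 + 9 = 1719. Total = 377622 + 0 + 1719 = 379341.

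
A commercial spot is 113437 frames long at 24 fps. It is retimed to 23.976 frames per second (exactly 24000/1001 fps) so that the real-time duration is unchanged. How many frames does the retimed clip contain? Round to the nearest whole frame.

Frames at target rate = 113437 × (24000/1001) / (24) = 113437000/1001 ≈ 113323.676.
Nearest whole frame: 113324.

113324 frames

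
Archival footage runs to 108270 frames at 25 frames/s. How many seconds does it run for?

Running time = 108270 / (25) = 4330.8 s.

4330.8 seconds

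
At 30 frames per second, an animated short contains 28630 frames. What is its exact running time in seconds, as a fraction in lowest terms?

Running time = 28630 ÷ (30) = 28630 × 1/30 = 2863/3 s.

2863/3 seconds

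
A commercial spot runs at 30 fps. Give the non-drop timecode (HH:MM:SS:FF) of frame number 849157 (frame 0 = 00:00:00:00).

849157 ÷ 30 = 28305 full seconds, remainder 7 frames.
28305 s = 7 h 51 min 45 s.
Timecode: 07:51:45:07.

07:51:45:07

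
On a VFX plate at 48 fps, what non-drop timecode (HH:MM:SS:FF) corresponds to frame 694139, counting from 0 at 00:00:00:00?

04:01:01:11

694139 ÷ 48 = 14461 full seconds, remainder 11 frames.
14461 s = 4 h 1 min 1 s.
Timecode: 04:01:01:11.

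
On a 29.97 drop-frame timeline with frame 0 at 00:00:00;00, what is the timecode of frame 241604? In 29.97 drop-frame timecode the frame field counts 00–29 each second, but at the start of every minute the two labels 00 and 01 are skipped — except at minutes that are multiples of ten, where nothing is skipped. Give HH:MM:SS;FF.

02:14:21;16

Each 10-minute DF block holds 10 × 60 × 30 − 9 × 2 = 17982 frames. 241604 ÷ 17982 → 13 full blocks, remainder 7838.
Within the partial block the first minute is 1800 frames and each further minute 1798, so 4 further minute boundaries passed. Total skipped labels = 18 × 13 + 2 × 4 = 242.
Non-drop label index = 241604 + 242 = 241846; at 30 labels/s that is 02:14:21:16, i.e. DF 02:14:21;16.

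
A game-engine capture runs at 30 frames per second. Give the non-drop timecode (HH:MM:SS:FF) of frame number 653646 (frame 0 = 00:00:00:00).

06:03:08:06

653646 ÷ 30 = 21788 full seconds, remainder 6 frames.
21788 s = 6 h 3 min 8 s.
Timecode: 06:03:08:06.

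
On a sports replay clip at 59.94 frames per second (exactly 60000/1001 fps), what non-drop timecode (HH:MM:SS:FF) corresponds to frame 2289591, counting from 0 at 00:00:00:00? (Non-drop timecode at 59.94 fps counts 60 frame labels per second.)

10:35:59:51

2289591 ÷ 60 = 38159 full seconds, remainder 51 frames.
38159 s = 10 h 35 min 59 s.
Timecode: 10:35:59:51.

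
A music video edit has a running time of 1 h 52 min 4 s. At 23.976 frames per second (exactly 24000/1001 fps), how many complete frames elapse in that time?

1 h 52 min 4 s = 6724 s.
Frames = 6724 × 24000/1001 = 161376000/1001 ≈ 161214.7852.
Complete frames: 161214.

161214 frames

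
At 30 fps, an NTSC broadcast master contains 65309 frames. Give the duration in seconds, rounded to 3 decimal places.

Running time = 65309 × 1/30 = 65309/30 s ≈ 2176.967 s.

2176.967 seconds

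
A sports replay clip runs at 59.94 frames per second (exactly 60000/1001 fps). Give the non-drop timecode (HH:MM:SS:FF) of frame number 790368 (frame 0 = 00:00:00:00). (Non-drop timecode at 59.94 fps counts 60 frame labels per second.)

03:39:32:48

790368 ÷ 60 = 13172 full seconds, remainder 48 frames.
13172 s = 3 h 39 min 32 s.
Timecode: 03:39:32:48.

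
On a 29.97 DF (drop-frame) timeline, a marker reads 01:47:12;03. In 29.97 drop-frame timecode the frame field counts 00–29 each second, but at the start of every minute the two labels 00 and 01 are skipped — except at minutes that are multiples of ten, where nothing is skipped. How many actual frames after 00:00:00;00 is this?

As if non-drop at 30 labels/s: (1 × 3600 + 47 × 60 + 12) × 30 + 3 = 192963.
Minute boundaries passed: 107; those not divisible by 10: 107 − 10 = 97; dropped labels = 2 × 97 = 194.
Actual frame index = 192963 − 194 = 192769.

192769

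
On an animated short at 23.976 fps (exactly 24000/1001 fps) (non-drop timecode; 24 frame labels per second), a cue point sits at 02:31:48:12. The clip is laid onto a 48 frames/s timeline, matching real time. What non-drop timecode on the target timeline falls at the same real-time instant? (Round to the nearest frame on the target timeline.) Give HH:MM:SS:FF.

02:31:57:29

Source frame index: (2×3600 + 31×60 + 48) × 24 + 12 = 218604.
Real time: 218604 / (24000/1001) = 18235217/2000 s.
Target frame: (18235217/2000) × (48) = 54705651/125 ≈ 437645.208 → 437645.
At 48 labels/s: frame 437645 → 02:31:57:29.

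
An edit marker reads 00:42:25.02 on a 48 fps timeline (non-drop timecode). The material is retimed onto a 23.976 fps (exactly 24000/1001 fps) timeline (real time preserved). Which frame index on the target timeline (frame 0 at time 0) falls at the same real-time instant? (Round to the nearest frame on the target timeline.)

Source frame index: (0×3600 + 42×60 + 25) × 48 + 2 = 122162.
Real time: 122162 / (48) = 61081/24 s.
Target frame: (61081/24) × (24000/1001) = 61081000/1001 ≈ 61019.980 → 61020.

frame 61020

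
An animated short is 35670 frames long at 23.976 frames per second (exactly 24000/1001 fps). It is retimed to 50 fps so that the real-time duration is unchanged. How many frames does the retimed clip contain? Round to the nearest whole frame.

Frames at target rate = 35670 × (50) / (24000/1001) = 1190189/16 ≈ 74386.812.
Nearest whole frame: 74387.

74387 frames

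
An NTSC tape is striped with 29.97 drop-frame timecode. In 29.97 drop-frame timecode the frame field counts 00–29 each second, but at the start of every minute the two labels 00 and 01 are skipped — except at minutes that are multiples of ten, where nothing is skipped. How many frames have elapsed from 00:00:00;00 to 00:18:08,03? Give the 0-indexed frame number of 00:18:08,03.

32609

Complete 10-minute blocks: 1, each 17982 frames → 17982.
Remaining 8 whole minutes in the current block: 1800 + 7 × 1798 = 14386 frames.
Within the current minute: 8 × 30 + 3 − 2 = 241 (labels ;00/;01 skipped at this minute). Total = 17982 + 14386 + 241 = 32609.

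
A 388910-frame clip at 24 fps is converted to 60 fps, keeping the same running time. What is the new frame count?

972275 frames

Target frames = source frames × (target rate / source rate) = 388910 × (60)/(24) = 388910 × 5/2 = 972275.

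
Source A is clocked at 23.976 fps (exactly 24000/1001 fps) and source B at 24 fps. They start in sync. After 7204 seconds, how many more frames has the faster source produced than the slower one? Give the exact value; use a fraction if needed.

A emits 24000/1001 × 7204 = 172896000/1001 frames; B emits 24 × 7204 = 172896.
Difference = 172896/1001 frames (≈ 172.7233); B is ahead of A.

172896/1001 frames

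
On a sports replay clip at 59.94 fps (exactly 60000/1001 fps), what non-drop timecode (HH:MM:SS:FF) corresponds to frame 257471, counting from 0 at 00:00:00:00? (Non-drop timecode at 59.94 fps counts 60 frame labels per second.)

01:11:31:11

257471 ÷ 60 = 4291 full seconds, remainder 11 frames.
4291 s = 1 h 11 min 31 s.
Timecode: 01:11:31:11.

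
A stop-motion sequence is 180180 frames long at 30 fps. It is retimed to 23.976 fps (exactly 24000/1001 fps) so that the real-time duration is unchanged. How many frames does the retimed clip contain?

144000 frames

Target frames = source frames × (target rate / source rate) = 180180 × (24000/1001)/(30) = 180180 × 800/1001 = 144000.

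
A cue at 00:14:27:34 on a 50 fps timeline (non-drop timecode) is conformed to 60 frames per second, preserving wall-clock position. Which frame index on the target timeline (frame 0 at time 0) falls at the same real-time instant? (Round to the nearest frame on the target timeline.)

frame 52061

Source frame index: (0×3600 + 14×60 + 27) × 50 + 34 = 43384.
Real time: 43384 / (50) = 21692/25 s.
Target frame: (21692/25) × (60) = 260304/5 ≈ 52060.800 → 52061.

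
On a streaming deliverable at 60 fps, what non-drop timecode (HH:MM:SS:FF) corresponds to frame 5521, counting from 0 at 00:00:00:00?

00:01:32:01

5521 ÷ 60 = 92 full seconds, remainder 1 frame.
92 s = 0 h 1 min 32 s.
Timecode: 00:01:32:01.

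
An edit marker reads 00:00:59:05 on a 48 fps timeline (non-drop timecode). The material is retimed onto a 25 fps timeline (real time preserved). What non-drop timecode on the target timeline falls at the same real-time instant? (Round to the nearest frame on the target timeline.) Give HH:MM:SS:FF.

Source frame index: (0×3600 + 0×60 + 59) × 48 + 5 = 2837.
Real time: 2837 / (48) = 2837/48 s.
Target frame: (2837/48) × (25) = 70925/48 ≈ 1477.604 → 1478.
At 25 labels/s: frame 1478 → 00:00:59:03.

00:00:59:03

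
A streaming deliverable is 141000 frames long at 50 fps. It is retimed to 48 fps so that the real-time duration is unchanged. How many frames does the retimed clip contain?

135360 frames

Target frames = source frames × (target rate / source rate) = 141000 × (48)/(50) = 141000 × 24/25 = 135360.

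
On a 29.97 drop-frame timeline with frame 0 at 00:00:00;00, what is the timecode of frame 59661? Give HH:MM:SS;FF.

Each 10-minute DF block holds 10 × 60 × 30 − 9 × 2 = 17982 frames. 59661 ÷ 17982 → 3 full blocks, remainder 5715.
Within the partial block the first minute is 1800 frames and each further minute 1798, so 3 further minute boundaries passed. Total skipped labels = 18 × 3 + 2 × 3 = 60.
Non-drop label index = 59661 + 60 = 59721; at 30 labels/s that is 00:33:10:21, i.e. DF 00:33:10;21.

00:33:10;21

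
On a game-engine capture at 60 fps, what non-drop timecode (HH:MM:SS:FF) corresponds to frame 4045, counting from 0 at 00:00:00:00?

4045 ÷ 60 = 67 full seconds, remainder 25 frames.
67 s = 0 h 1 min 7 s.
Timecode: 00:01:07:25.

00:01:07:25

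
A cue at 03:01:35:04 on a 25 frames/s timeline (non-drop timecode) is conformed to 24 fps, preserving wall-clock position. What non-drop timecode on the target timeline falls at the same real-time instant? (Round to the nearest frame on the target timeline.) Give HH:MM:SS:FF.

Source frame index: (3×3600 + 1×60 + 35) × 25 + 4 = 272379.
Real time: 272379 / (25) = 272379/25 s.
Target frame: (272379/25) × (24) = 6537096/25 ≈ 261483.840 → 261484.
At 24 labels/s: frame 261484 → 03:01:35:04.

03:01:35:04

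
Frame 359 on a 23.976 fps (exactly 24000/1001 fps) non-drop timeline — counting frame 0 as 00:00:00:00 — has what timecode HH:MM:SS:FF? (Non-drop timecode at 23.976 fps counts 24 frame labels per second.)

359 ÷ 24 = 14 full seconds, remainder 23 frames.
14 s = 0 h 0 min 14 s.
Timecode: 00:00:14:23.

00:00:14:23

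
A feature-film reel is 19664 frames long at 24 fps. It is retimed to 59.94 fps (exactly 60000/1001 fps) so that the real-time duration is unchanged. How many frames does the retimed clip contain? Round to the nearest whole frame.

49111 frames

Frames at target rate = 19664 × (60000/1001) / (24) = 49160000/1001 ≈ 49110.889.
Nearest whole frame: 49111.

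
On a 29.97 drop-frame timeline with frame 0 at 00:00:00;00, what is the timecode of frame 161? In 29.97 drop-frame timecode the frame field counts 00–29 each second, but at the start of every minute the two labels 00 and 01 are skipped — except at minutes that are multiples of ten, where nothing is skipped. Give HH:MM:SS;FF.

Ten DF minutes hold 17982 frames, so frame 161 lies in block 0 (frames 0–17981) with 161 frames into that block.
The block's first minute is 1800 frames and the rest 1798 each; 161 frames reaches minute 0, so 0 × 18 + 0 × 2 = 0 labels have been skipped so far.
Adding those back, label number 161 + 0 = 161 at 30 labels/s is 5 s + 11 f = 0 h 0 min 5 s frame 11, i.e. 00:00:05;11.

00:00:05;11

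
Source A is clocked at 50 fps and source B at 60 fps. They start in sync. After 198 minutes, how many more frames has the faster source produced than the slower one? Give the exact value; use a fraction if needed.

118800 frames

198 min = 11880 s.
A emits 50 × 11880 = 594000 frames; B emits 60 × 11880 = 712800.
Difference = 118800 frames; B is ahead of A.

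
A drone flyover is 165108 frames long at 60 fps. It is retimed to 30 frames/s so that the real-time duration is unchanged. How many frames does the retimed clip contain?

Frames at target rate = 165108 × (30) / (60) = 82554.

82554 frames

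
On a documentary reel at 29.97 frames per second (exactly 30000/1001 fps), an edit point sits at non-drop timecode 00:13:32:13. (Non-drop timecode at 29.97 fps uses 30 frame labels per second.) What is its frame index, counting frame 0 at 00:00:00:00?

24373

Total seconds to the label: (0 × 3600 + 13 × 60 + 32) = 812.
Frame index = 812 × 30 + 13 = 24373.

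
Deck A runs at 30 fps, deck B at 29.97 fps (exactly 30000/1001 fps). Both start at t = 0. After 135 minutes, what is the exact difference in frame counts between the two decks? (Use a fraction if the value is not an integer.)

135 min = 8100 s.
A emits 30 × 8100 = 243000 frames; B emits 30000/1001 × 8100 = 243000000/1001.
Difference = 243000/1001 frames (≈ 242.7572); B is behind A.

243000/1001 frames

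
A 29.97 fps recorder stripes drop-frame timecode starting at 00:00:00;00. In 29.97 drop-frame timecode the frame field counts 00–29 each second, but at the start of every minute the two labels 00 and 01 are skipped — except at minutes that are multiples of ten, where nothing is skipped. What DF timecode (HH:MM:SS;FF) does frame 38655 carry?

00:21:29;23

Each 10-minute DF block holds 10 × 60 × 30 − 9 × 2 = 17982 frames. 38655 ÷ 17982 → 2 full blocks, remainder 2691.
Within the partial block the first minute is 1800 frames and each further minute 1798, so 1 further minute boundary passed. Total skipped labels = 18 × 2 + 2 × 1 = 38.
Non-drop label index = 38655 + 38 = 38693; at 30 labels/s that is 00:21:29:23, i.e. DF 00:21:29;23.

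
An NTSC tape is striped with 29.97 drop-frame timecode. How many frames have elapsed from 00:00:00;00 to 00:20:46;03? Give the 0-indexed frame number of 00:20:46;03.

As if non-drop at 30 labels/s: (0 × 3600 + 20 × 60 + 46) × 30 + 3 = 37383.
Minute boundaries passed: 20; those not divisible by 10: 20 − 2 = 18; dropped labels = 2 × 18 = 36.
Actual frame index = 37383 − 36 = 37347.

37347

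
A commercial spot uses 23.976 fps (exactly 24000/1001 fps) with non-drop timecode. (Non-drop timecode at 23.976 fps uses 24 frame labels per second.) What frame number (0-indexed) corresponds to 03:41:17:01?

Total seconds to the label: (3 × 3600 + 41 × 60 + 17) = 13277.
Frame index = 13277 × 24 + 1 = 318649.

318649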